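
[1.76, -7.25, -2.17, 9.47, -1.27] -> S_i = Random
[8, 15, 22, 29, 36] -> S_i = 8 + 7*i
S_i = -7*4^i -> [-7, -28, -112, -448, -1792]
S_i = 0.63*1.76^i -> [0.63, 1.11, 1.95, 3.43, 6.04]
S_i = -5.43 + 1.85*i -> [-5.43, -3.58, -1.73, 0.12, 1.97]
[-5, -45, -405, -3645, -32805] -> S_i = -5*9^i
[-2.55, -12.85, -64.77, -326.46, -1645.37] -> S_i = -2.55*5.04^i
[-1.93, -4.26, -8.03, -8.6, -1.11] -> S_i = Random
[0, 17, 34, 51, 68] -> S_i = 0 + 17*i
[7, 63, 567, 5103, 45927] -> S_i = 7*9^i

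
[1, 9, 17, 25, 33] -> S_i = 1 + 8*i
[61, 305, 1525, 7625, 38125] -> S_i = 61*5^i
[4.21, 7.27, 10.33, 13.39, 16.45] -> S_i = 4.21 + 3.06*i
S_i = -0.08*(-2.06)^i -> [-0.08, 0.16, -0.34, 0.7, -1.44]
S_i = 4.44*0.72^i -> [4.44, 3.2, 2.3, 1.66, 1.19]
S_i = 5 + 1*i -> [5, 6, 7, 8, 9]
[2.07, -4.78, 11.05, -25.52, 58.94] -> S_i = 2.07*(-2.31)^i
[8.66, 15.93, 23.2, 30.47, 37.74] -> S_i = 8.66 + 7.27*i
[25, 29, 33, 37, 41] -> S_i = 25 + 4*i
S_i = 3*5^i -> [3, 15, 75, 375, 1875]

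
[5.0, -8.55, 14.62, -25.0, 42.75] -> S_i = 5.00*(-1.71)^i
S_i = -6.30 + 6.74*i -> [-6.3, 0.44, 7.18, 13.92, 20.66]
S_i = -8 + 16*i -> [-8, 8, 24, 40, 56]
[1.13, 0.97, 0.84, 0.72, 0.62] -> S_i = 1.13*0.86^i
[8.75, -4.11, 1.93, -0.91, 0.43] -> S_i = 8.75*(-0.47)^i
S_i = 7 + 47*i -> [7, 54, 101, 148, 195]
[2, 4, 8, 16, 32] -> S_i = 2*2^i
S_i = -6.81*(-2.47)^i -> [-6.81, 16.82, -41.55, 102.62, -253.47]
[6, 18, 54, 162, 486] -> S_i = 6*3^i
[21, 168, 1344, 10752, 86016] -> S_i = 21*8^i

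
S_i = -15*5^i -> [-15, -75, -375, -1875, -9375]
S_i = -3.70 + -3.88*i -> [-3.7, -7.58, -11.46, -15.34, -19.22]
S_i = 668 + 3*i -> [668, 671, 674, 677, 680]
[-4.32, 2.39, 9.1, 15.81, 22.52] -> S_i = -4.32 + 6.71*i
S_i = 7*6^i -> [7, 42, 252, 1512, 9072]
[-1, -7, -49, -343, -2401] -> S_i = -1*7^i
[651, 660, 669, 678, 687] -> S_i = 651 + 9*i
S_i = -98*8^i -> [-98, -784, -6272, -50176, -401408]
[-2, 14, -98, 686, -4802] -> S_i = -2*-7^i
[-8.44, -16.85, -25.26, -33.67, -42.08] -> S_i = -8.44 + -8.41*i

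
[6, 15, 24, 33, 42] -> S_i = 6 + 9*i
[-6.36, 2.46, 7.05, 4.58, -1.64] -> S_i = Random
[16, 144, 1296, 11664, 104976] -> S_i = 16*9^i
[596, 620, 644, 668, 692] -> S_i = 596 + 24*i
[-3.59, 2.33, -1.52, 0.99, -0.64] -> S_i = -3.59*(-0.65)^i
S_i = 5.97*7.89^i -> [5.97, 47.1, 371.65, 2932.28, 23135.68]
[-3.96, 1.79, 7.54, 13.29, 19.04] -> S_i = -3.96 + 5.75*i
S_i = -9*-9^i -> [-9, 81, -729, 6561, -59049]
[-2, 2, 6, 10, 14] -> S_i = -2 + 4*i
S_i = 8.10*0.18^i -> [8.1, 1.46, 0.26, 0.05, 0.01]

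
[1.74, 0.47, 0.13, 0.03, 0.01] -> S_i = 1.74*0.27^i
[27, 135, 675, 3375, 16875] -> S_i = 27*5^i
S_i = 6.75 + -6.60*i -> [6.75, 0.15, -6.45, -13.05, -19.65]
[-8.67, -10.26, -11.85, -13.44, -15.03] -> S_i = -8.67 + -1.59*i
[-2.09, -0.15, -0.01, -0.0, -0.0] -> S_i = -2.09*0.07^i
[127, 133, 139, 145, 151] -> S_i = 127 + 6*i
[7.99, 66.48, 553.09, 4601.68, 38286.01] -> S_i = 7.99*8.32^i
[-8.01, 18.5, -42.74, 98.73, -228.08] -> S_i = -8.01*(-2.31)^i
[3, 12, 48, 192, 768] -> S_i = 3*4^i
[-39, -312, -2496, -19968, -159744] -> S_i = -39*8^i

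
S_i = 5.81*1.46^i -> [5.81, 8.48, 12.38, 18.08, 26.4]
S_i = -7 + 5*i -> [-7, -2, 3, 8, 13]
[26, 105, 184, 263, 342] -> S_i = 26 + 79*i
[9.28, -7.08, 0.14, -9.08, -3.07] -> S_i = Random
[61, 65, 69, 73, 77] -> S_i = 61 + 4*i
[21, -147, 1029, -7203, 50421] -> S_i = 21*-7^i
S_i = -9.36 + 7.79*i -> [-9.36, -1.57, 6.22, 14.01, 21.8]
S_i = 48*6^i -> [48, 288, 1728, 10368, 62208]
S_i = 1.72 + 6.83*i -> [1.72, 8.55, 15.38, 22.21, 29.04]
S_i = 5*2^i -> [5, 10, 20, 40, 80]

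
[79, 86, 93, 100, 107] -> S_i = 79 + 7*i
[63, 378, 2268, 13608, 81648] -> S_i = 63*6^i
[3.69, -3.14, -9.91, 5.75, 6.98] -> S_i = Random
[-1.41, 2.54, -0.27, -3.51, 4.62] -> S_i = Random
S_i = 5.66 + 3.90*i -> [5.66, 9.56, 13.46, 17.36, 21.26]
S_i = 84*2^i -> [84, 168, 336, 672, 1344]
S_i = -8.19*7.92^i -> [-8.19, -64.86, -513.73, -4068.74, -32224.38]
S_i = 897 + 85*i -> [897, 982, 1067, 1152, 1237]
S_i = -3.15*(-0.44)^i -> [-3.15, 1.39, -0.61, 0.27, -0.12]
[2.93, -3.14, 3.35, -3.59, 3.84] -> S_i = 2.93*(-1.07)^i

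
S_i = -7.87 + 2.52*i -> [-7.87, -5.35, -2.83, -0.31, 2.21]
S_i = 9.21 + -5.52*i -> [9.21, 3.69, -1.83, -7.35, -12.87]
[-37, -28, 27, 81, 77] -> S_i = Random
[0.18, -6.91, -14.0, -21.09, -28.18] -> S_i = 0.18 + -7.09*i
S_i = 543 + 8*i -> [543, 551, 559, 567, 575]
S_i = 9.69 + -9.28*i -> [9.69, 0.41, -8.87, -18.15, -27.43]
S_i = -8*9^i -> [-8, -72, -648, -5832, -52488]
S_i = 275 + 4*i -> [275, 279, 283, 287, 291]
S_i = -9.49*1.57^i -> [-9.49, -14.9, -23.39, -36.73, -57.66]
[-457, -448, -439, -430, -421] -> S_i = -457 + 9*i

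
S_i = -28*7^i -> [-28, -196, -1372, -9604, -67228]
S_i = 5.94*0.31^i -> [5.94, 1.84, 0.57, 0.18, 0.05]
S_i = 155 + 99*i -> [155, 254, 353, 452, 551]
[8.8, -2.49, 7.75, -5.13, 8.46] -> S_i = Random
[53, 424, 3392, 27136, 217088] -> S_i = 53*8^i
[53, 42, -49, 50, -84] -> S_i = Random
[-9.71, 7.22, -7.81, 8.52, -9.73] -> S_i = Random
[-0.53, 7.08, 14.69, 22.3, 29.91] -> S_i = -0.53 + 7.61*i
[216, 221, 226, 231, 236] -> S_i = 216 + 5*i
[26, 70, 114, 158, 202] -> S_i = 26 + 44*i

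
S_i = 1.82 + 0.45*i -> [1.82, 2.27, 2.72, 3.17, 3.62]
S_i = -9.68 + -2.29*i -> [-9.68, -11.97, -14.26, -16.55, -18.84]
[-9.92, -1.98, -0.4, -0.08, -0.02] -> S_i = -9.92*0.20^i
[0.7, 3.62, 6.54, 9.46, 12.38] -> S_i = 0.70 + 2.92*i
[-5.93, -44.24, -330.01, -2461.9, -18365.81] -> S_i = -5.93*7.46^i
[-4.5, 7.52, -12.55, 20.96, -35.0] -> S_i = -4.50*(-1.67)^i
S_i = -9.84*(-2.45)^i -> [-9.84, 24.11, -59.06, 144.71, -354.54]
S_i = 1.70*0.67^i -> [1.7, 1.14, 0.76, 0.51, 0.34]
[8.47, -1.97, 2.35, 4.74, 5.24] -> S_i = Random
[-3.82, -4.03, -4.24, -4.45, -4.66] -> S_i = -3.82 + -0.21*i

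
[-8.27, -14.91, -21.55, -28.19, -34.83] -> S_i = -8.27 + -6.64*i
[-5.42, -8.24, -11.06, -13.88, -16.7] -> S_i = -5.42 + -2.82*i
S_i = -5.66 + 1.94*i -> [-5.66, -3.72, -1.78, 0.16, 2.1]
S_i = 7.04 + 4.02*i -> [7.04, 11.06, 15.08, 19.1, 23.12]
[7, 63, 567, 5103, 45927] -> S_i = 7*9^i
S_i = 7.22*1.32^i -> [7.22, 9.53, 12.58, 16.61, 21.92]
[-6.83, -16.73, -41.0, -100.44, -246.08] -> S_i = -6.83*2.45^i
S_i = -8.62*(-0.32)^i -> [-8.62, 2.76, -0.88, 0.28, -0.09]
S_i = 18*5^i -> [18, 90, 450, 2250, 11250]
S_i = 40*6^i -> [40, 240, 1440, 8640, 51840]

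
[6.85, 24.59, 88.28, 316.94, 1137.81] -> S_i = 6.85*3.59^i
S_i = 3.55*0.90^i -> [3.55, 3.2, 2.88, 2.59, 2.33]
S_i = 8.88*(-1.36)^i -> [8.88, -12.08, 16.42, -22.34, 30.38]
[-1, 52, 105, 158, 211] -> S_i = -1 + 53*i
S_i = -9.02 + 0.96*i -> [-9.02, -8.06, -7.1, -6.14, -5.18]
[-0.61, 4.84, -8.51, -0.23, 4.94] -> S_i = Random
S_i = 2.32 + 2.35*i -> [2.32, 4.67, 7.02, 9.37, 11.72]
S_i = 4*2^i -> [4, 8, 16, 32, 64]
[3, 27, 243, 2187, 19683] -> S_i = 3*9^i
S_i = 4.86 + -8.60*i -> [4.86, -3.74, -12.34, -20.94, -29.54]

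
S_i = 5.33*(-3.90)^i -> [5.33, -20.79, 81.07, -316.17, 1233.06]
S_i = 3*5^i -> [3, 15, 75, 375, 1875]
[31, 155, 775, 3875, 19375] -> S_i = 31*5^i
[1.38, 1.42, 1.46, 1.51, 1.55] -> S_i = 1.38*1.03^i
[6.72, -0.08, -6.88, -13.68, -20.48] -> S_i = 6.72 + -6.80*i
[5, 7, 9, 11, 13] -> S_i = 5 + 2*i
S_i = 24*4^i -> [24, 96, 384, 1536, 6144]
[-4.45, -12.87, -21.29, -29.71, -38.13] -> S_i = -4.45 + -8.42*i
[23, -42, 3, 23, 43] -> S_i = Random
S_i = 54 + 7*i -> [54, 61, 68, 75, 82]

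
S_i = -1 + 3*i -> [-1, 2, 5, 8, 11]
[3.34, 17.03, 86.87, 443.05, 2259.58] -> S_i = 3.34*5.10^i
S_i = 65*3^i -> [65, 195, 585, 1755, 5265]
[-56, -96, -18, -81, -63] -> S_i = Random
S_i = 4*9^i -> [4, 36, 324, 2916, 26244]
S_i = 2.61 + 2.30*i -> [2.61, 4.91, 7.21, 9.51, 11.81]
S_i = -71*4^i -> [-71, -284, -1136, -4544, -18176]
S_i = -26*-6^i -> [-26, 156, -936, 5616, -33696]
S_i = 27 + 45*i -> [27, 72, 117, 162, 207]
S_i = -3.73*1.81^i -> [-3.73, -6.75, -12.22, -22.12, -40.03]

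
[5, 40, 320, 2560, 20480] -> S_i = 5*8^i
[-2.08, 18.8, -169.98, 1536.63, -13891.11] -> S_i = -2.08*(-9.04)^i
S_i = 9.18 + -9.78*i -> [9.18, -0.6, -10.38, -20.16, -29.94]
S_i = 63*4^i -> [63, 252, 1008, 4032, 16128]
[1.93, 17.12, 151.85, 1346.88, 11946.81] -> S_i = 1.93*8.87^i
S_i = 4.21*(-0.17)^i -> [4.21, -0.72, 0.12, -0.02, 0.0]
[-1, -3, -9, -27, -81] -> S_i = -1*3^i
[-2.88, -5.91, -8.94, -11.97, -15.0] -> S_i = -2.88 + -3.03*i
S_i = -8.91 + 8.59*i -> [-8.91, -0.32, 8.27, 16.86, 25.45]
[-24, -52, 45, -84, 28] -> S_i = Random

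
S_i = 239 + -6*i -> [239, 233, 227, 221, 215]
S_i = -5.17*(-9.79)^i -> [-5.17, 50.61, -495.51, 4851.08, -47492.09]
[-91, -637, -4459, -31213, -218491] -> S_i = -91*7^i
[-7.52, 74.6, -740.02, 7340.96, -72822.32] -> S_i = -7.52*(-9.92)^i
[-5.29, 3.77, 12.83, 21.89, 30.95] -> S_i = -5.29 + 9.06*i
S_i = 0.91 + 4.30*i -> [0.91, 5.21, 9.51, 13.81, 18.11]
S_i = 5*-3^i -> [5, -15, 45, -135, 405]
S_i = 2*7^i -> [2, 14, 98, 686, 4802]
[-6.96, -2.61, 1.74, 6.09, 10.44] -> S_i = -6.96 + 4.35*i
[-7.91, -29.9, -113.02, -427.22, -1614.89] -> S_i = -7.91*3.78^i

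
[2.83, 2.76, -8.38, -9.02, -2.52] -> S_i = Random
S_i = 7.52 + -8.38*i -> [7.52, -0.86, -9.24, -17.62, -26.0]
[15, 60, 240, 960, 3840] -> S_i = 15*4^i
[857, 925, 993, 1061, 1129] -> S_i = 857 + 68*i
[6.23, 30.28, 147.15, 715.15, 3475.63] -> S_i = 6.23*4.86^i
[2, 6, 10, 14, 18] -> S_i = 2 + 4*i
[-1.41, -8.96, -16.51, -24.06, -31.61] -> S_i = -1.41 + -7.55*i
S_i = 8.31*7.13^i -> [8.31, 59.25, 422.45, 3012.1, 21476.28]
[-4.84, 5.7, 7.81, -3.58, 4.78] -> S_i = Random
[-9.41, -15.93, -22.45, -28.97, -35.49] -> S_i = -9.41 + -6.52*i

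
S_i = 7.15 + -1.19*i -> [7.15, 5.96, 4.77, 3.58, 2.39]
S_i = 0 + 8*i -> [0, 8, 16, 24, 32]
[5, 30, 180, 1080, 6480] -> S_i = 5*6^i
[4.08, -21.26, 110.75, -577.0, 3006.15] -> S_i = 4.08*(-5.21)^i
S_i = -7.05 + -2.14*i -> [-7.05, -9.19, -11.33, -13.47, -15.61]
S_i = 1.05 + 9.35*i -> [1.05, 10.4, 19.75, 29.1, 38.45]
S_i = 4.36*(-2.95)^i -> [4.36, -12.86, 37.94, -111.93, 330.2]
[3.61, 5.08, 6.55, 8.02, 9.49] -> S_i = 3.61 + 1.47*i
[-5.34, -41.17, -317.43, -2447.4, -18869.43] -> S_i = -5.34*7.71^i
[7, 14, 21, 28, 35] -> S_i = 7 + 7*i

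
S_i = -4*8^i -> [-4, -32, -256, -2048, -16384]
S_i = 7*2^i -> [7, 14, 28, 56, 112]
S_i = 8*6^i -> [8, 48, 288, 1728, 10368]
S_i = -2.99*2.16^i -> [-2.99, -6.46, -13.95, -30.13, -65.09]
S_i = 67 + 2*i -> [67, 69, 71, 73, 75]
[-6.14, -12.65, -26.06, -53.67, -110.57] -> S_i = -6.14*2.06^i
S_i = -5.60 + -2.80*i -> [-5.6, -8.4, -11.2, -14.0, -16.8]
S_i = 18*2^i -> [18, 36, 72, 144, 288]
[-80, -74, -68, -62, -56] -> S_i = -80 + 6*i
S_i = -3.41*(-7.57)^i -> [-3.41, 25.81, -195.41, 1479.25, -11197.93]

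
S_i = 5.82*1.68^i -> [5.82, 9.78, 16.43, 27.6, 46.36]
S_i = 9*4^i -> [9, 36, 144, 576, 2304]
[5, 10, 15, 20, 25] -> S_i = 5 + 5*i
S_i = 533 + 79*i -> [533, 612, 691, 770, 849]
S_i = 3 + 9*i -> [3, 12, 21, 30, 39]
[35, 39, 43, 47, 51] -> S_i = 35 + 4*i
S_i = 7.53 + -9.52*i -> [7.53, -1.99, -11.51, -21.03, -30.55]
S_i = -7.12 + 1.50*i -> [-7.12, -5.62, -4.12, -2.62, -1.12]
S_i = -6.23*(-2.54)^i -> [-6.23, 15.82, -40.19, 102.09, -259.31]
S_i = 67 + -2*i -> [67, 65, 63, 61, 59]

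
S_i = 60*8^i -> [60, 480, 3840, 30720, 245760]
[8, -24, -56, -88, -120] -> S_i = 8 + -32*i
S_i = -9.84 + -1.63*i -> [-9.84, -11.47, -13.1, -14.73, -16.36]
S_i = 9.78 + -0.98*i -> [9.78, 8.8, 7.82, 6.84, 5.86]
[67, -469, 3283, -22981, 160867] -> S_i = 67*-7^i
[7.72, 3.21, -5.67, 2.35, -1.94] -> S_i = Random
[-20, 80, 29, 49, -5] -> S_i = Random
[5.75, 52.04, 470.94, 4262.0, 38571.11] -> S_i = 5.75*9.05^i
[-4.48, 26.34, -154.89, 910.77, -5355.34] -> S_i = -4.48*(-5.88)^i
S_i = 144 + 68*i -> [144, 212, 280, 348, 416]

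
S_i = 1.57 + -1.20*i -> [1.57, 0.37, -0.83, -2.03, -3.23]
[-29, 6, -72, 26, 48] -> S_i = Random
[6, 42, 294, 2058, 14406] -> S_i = 6*7^i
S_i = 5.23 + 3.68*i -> [5.23, 8.91, 12.59, 16.27, 19.95]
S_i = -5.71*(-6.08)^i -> [-5.71, 34.72, -211.08, 1283.36, -7802.8]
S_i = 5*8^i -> [5, 40, 320, 2560, 20480]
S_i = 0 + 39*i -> [0, 39, 78, 117, 156]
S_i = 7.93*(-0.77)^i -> [7.93, -6.11, 4.7, -3.62, 2.79]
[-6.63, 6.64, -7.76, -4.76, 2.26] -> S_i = Random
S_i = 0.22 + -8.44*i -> [0.22, -8.22, -16.66, -25.1, -33.54]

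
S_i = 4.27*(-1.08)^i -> [4.27, -4.61, 4.98, -5.38, 5.81]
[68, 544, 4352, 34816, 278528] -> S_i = 68*8^i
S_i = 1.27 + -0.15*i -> [1.27, 1.12, 0.97, 0.82, 0.67]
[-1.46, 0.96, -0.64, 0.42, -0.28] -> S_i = -1.46*(-0.66)^i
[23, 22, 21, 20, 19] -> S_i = 23 + -1*i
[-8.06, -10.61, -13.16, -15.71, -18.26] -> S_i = -8.06 + -2.55*i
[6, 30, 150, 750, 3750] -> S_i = 6*5^i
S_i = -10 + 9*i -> [-10, -1, 8, 17, 26]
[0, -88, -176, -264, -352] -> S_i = 0 + -88*i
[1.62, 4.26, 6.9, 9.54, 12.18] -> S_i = 1.62 + 2.64*i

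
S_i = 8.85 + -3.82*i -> [8.85, 5.03, 1.21, -2.61, -6.43]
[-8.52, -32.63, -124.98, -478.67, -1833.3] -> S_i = -8.52*3.83^i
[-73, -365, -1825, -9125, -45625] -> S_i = -73*5^i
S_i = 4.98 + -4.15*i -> [4.98, 0.83, -3.32, -7.47, -11.62]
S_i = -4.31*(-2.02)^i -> [-4.31, 8.71, -17.59, 35.52, -71.76]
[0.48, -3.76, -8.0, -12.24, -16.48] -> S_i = 0.48 + -4.24*i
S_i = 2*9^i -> [2, 18, 162, 1458, 13122]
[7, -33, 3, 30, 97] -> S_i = Random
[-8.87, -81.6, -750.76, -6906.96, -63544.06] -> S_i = -8.87*9.20^i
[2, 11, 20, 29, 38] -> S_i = 2 + 9*i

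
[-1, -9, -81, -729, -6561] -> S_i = -1*9^i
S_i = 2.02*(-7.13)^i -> [2.02, -14.4, 102.69, -732.18, 5220.47]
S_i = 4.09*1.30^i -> [4.09, 5.32, 6.91, 8.99, 11.68]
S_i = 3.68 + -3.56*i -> [3.68, 0.12, -3.44, -7.0, -10.56]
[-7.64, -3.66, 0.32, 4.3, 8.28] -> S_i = -7.64 + 3.98*i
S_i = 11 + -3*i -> [11, 8, 5, 2, -1]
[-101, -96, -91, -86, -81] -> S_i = -101 + 5*i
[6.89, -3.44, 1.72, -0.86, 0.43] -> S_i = 6.89*(-0.50)^i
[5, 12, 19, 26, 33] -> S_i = 5 + 7*i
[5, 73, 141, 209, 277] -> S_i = 5 + 68*i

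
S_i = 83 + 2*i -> [83, 85, 87, 89, 91]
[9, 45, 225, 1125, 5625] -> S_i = 9*5^i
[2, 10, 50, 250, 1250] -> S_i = 2*5^i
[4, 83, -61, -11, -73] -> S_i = Random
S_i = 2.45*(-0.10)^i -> [2.45, -0.25, 0.02, -0.0, 0.0]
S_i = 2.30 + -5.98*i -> [2.3, -3.68, -9.66, -15.64, -21.62]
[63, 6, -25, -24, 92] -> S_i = Random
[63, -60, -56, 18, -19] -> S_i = Random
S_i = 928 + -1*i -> [928, 927, 926, 925, 924]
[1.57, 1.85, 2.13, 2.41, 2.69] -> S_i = 1.57 + 0.28*i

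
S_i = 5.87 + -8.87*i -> [5.87, -3.0, -11.87, -20.74, -29.61]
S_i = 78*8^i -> [78, 624, 4992, 39936, 319488]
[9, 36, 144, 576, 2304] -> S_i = 9*4^i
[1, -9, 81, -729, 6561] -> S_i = 1*-9^i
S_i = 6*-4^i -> [6, -24, 96, -384, 1536]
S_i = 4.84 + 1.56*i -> [4.84, 6.4, 7.96, 9.52, 11.08]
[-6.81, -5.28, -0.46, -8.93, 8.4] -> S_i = Random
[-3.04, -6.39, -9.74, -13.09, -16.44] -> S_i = -3.04 + -3.35*i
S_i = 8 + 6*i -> [8, 14, 20, 26, 32]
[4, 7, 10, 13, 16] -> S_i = 4 + 3*i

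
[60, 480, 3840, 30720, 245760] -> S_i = 60*8^i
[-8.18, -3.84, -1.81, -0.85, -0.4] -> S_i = -8.18*0.47^i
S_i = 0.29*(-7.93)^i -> [0.29, -2.3, 18.24, -144.62, 1146.81]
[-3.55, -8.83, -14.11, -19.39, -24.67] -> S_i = -3.55 + -5.28*i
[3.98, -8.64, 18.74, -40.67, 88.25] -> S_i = 3.98*(-2.17)^i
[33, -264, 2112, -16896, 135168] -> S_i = 33*-8^i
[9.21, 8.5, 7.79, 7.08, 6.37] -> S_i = 9.21 + -0.71*i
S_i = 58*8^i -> [58, 464, 3712, 29696, 237568]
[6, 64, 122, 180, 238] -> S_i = 6 + 58*i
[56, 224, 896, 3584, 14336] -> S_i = 56*4^i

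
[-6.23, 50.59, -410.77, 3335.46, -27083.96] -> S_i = -6.23*(-8.12)^i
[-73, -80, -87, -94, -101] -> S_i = -73 + -7*i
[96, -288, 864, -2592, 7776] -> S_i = 96*-3^i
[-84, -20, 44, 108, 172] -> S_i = -84 + 64*i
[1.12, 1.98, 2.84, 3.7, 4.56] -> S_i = 1.12 + 0.86*i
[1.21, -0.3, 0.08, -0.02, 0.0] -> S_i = 1.21*(-0.25)^i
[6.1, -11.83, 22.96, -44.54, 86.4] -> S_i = 6.10*(-1.94)^i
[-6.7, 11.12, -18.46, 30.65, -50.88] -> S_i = -6.70*(-1.66)^i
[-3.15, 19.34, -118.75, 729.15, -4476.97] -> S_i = -3.15*(-6.14)^i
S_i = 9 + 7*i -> [9, 16, 23, 30, 37]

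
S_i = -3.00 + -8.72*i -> [-3.0, -11.72, -20.44, -29.16, -37.88]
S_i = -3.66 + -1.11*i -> [-3.66, -4.77, -5.88, -6.99, -8.1]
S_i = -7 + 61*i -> [-7, 54, 115, 176, 237]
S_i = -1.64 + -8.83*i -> [-1.64, -10.47, -19.3, -28.13, -36.96]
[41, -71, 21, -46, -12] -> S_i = Random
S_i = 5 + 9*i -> [5, 14, 23, 32, 41]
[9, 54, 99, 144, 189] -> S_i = 9 + 45*i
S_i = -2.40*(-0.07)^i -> [-2.4, 0.17, -0.01, 0.0, -0.0]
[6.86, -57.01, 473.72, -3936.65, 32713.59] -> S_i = 6.86*(-8.31)^i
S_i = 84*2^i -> [84, 168, 336, 672, 1344]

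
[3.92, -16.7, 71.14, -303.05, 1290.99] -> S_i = 3.92*(-4.26)^i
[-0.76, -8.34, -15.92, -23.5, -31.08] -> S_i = -0.76 + -7.58*i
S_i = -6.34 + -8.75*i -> [-6.34, -15.09, -23.84, -32.59, -41.34]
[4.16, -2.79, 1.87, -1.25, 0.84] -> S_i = 4.16*(-0.67)^i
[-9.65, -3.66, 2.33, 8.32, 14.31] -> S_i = -9.65 + 5.99*i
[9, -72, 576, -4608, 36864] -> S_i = 9*-8^i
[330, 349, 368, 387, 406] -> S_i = 330 + 19*i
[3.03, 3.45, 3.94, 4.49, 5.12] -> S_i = 3.03*1.14^i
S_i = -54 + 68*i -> [-54, 14, 82, 150, 218]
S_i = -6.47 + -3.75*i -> [-6.47, -10.22, -13.97, -17.72, -21.47]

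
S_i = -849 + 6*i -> [-849, -843, -837, -831, -825]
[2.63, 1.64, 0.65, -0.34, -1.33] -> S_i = 2.63 + -0.99*i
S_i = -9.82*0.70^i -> [-9.82, -6.87, -4.81, -3.37, -2.36]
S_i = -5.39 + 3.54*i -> [-5.39, -1.85, 1.69, 5.23, 8.77]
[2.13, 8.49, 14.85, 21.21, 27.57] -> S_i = 2.13 + 6.36*i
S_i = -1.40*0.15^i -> [-1.4, -0.21, -0.03, -0.0, -0.0]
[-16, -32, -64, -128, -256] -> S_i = -16*2^i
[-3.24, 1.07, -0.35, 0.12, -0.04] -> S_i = -3.24*(-0.33)^i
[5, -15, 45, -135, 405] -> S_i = 5*-3^i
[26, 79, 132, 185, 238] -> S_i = 26 + 53*i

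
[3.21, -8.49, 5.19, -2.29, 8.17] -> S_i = Random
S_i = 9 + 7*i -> [9, 16, 23, 30, 37]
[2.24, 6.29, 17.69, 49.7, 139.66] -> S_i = 2.24*2.81^i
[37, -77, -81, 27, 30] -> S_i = Random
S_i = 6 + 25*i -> [6, 31, 56, 81, 106]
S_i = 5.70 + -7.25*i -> [5.7, -1.55, -8.8, -16.05, -23.3]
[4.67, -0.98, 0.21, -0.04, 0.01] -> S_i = 4.67*(-0.21)^i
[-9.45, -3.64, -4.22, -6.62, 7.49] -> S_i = Random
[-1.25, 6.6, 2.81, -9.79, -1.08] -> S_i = Random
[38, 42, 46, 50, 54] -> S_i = 38 + 4*i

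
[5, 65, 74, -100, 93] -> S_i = Random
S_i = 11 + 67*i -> [11, 78, 145, 212, 279]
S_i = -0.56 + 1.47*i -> [-0.56, 0.91, 2.38, 3.85, 5.32]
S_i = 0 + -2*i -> [0, -2, -4, -6, -8]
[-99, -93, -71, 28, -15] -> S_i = Random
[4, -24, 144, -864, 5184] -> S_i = 4*-6^i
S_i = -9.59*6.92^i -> [-9.59, -66.36, -459.23, -3177.88, -21990.9]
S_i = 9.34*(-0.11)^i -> [9.34, -1.03, 0.11, -0.01, 0.0]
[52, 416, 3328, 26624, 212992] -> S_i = 52*8^i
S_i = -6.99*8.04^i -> [-6.99, -56.2, -451.84, -3632.83, -29207.97]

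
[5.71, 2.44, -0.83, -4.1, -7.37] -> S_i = 5.71 + -3.27*i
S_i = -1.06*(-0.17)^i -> [-1.06, 0.18, -0.03, 0.01, -0.0]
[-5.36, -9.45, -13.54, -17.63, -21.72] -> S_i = -5.36 + -4.09*i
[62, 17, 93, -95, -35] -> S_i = Random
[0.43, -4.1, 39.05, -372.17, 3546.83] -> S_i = 0.43*(-9.53)^i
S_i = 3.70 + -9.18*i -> [3.7, -5.48, -14.66, -23.84, -33.02]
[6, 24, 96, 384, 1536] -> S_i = 6*4^i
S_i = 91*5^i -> [91, 455, 2275, 11375, 56875]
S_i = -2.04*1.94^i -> [-2.04, -3.96, -7.68, -14.89, -28.9]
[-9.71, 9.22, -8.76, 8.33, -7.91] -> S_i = -9.71*(-0.95)^i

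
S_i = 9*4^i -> [9, 36, 144, 576, 2304]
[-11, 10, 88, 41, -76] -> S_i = Random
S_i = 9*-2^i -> [9, -18, 36, -72, 144]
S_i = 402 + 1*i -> [402, 403, 404, 405, 406]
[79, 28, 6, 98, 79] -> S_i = Random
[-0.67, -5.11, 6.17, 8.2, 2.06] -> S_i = Random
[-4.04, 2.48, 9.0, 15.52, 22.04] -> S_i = -4.04 + 6.52*i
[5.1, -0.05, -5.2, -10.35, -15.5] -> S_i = 5.10 + -5.15*i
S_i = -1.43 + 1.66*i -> [-1.43, 0.23, 1.89, 3.55, 5.21]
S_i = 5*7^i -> [5, 35, 245, 1715, 12005]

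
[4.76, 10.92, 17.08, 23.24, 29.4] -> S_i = 4.76 + 6.16*i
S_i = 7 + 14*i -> [7, 21, 35, 49, 63]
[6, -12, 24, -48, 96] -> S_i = 6*-2^i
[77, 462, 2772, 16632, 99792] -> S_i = 77*6^i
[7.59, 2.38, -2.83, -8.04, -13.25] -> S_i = 7.59 + -5.21*i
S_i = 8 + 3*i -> [8, 11, 14, 17, 20]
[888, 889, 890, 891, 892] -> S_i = 888 + 1*i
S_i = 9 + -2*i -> [9, 7, 5, 3, 1]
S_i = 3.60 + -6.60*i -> [3.6, -3.0, -9.6, -16.2, -22.8]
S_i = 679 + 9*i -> [679, 688, 697, 706, 715]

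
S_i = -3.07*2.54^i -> [-3.07, -7.8, -19.81, -50.31, -127.78]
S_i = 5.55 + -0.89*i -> [5.55, 4.66, 3.77, 2.88, 1.99]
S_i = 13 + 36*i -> [13, 49, 85, 121, 157]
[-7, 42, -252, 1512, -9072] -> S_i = -7*-6^i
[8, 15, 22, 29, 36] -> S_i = 8 + 7*i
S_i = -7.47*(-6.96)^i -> [-7.47, 51.99, -361.86, 2518.54, -17529.02]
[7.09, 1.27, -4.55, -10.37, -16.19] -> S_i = 7.09 + -5.82*i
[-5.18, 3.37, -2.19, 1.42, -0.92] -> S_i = -5.18*(-0.65)^i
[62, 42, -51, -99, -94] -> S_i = Random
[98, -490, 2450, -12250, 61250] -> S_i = 98*-5^i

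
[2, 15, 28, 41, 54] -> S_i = 2 + 13*i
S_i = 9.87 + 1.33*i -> [9.87, 11.2, 12.53, 13.86, 15.19]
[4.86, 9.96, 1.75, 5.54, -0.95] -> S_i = Random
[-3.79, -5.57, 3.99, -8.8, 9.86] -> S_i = Random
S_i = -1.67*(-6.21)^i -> [-1.67, 10.37, -64.4, 399.94, -2483.61]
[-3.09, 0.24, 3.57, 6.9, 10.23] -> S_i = -3.09 + 3.33*i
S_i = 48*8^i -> [48, 384, 3072, 24576, 196608]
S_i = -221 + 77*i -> [-221, -144, -67, 10, 87]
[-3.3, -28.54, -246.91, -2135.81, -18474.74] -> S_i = -3.30*8.65^i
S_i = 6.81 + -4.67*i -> [6.81, 2.14, -2.53, -7.2, -11.87]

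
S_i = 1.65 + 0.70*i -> [1.65, 2.35, 3.05, 3.75, 4.45]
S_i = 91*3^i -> [91, 273, 819, 2457, 7371]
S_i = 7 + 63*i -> [7, 70, 133, 196, 259]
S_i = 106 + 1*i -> [106, 107, 108, 109, 110]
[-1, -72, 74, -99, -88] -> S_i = Random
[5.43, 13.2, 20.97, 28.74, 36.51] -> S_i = 5.43 + 7.77*i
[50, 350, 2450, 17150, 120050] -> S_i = 50*7^i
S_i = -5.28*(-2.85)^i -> [-5.28, 15.05, -42.89, 122.23, -348.35]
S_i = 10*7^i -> [10, 70, 490, 3430, 24010]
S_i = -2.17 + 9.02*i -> [-2.17, 6.85, 15.87, 24.89, 33.91]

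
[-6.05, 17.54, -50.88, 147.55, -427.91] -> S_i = -6.05*(-2.90)^i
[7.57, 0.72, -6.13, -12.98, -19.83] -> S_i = 7.57 + -6.85*i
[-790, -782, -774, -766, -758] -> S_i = -790 + 8*i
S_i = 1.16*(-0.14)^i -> [1.16, -0.16, 0.02, -0.0, 0.0]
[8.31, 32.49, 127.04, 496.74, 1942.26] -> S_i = 8.31*3.91^i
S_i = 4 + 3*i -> [4, 7, 10, 13, 16]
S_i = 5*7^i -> [5, 35, 245, 1715, 12005]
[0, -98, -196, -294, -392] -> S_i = 0 + -98*i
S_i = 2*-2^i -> [2, -4, 8, -16, 32]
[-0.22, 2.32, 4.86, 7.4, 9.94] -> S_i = -0.22 + 2.54*i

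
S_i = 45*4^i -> [45, 180, 720, 2880, 11520]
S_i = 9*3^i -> [9, 27, 81, 243, 729]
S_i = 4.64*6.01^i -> [4.64, 27.89, 167.6, 1007.26, 6053.63]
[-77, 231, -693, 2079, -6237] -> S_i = -77*-3^i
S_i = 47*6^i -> [47, 282, 1692, 10152, 60912]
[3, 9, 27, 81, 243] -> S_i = 3*3^i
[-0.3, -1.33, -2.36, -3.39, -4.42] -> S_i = -0.30 + -1.03*i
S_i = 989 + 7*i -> [989, 996, 1003, 1010, 1017]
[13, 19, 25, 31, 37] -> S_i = 13 + 6*i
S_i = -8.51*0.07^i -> [-8.51, -0.6, -0.04, -0.0, -0.0]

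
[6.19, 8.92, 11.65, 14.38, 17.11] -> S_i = 6.19 + 2.73*i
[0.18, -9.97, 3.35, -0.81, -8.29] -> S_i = Random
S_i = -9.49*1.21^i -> [-9.49, -11.48, -13.89, -16.81, -20.34]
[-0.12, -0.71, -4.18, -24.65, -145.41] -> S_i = -0.12*5.90^i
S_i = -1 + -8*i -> [-1, -9, -17, -25, -33]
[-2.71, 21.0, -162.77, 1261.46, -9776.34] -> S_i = -2.71*(-7.75)^i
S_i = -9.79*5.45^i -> [-9.79, -53.36, -290.79, -1584.79, -8637.11]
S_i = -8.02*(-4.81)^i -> [-8.02, 38.58, -185.55, 892.5, -4292.94]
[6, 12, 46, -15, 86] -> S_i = Random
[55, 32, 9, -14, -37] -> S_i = 55 + -23*i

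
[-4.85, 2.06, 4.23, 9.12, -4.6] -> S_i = Random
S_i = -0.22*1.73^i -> [-0.22, -0.38, -0.66, -1.14, -1.97]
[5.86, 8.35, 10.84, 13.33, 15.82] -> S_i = 5.86 + 2.49*i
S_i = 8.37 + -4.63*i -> [8.37, 3.74, -0.89, -5.52, -10.15]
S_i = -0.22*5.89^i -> [-0.22, -1.3, -7.63, -44.95, -264.78]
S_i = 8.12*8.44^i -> [8.12, 68.53, 578.42, 4881.84, 41202.71]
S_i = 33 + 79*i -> [33, 112, 191, 270, 349]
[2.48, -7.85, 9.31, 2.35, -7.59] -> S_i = Random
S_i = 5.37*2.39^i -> [5.37, 12.83, 30.67, 73.31, 175.21]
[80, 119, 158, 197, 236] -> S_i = 80 + 39*i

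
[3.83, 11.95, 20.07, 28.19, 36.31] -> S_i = 3.83 + 8.12*i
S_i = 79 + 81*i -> [79, 160, 241, 322, 403]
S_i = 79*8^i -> [79, 632, 5056, 40448, 323584]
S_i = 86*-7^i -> [86, -602, 4214, -29498, 206486]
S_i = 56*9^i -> [56, 504, 4536, 40824, 367416]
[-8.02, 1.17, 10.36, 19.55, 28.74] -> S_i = -8.02 + 9.19*i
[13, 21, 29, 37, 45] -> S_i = 13 + 8*i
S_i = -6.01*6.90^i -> [-6.01, -41.47, -286.14, -1974.34, -13622.94]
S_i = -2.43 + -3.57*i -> [-2.43, -6.0, -9.57, -13.14, -16.71]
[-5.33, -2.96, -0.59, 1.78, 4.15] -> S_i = -5.33 + 2.37*i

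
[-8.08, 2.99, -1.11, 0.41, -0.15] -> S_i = -8.08*(-0.37)^i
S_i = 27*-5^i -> [27, -135, 675, -3375, 16875]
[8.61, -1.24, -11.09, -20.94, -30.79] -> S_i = 8.61 + -9.85*i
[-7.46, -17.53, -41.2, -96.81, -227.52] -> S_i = -7.46*2.35^i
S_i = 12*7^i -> [12, 84, 588, 4116, 28812]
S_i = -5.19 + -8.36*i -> [-5.19, -13.55, -21.91, -30.27, -38.63]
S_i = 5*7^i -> [5, 35, 245, 1715, 12005]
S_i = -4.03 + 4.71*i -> [-4.03, 0.68, 5.39, 10.1, 14.81]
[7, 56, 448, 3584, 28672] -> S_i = 7*8^i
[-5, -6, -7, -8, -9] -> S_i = -5 + -1*i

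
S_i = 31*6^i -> [31, 186, 1116, 6696, 40176]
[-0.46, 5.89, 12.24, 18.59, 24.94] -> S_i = -0.46 + 6.35*i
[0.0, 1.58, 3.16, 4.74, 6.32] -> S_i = -0.00 + 1.58*i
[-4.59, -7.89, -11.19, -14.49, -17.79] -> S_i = -4.59 + -3.30*i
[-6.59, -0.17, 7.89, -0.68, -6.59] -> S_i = Random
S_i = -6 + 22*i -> [-6, 16, 38, 60, 82]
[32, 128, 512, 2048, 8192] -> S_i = 32*4^i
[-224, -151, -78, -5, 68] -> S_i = -224 + 73*i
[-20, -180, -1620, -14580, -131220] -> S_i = -20*9^i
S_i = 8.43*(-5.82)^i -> [8.43, -49.06, 285.54, -1661.87, 9672.07]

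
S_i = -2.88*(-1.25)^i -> [-2.88, 3.6, -4.5, 5.62, -7.03]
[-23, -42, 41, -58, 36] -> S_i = Random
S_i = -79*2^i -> [-79, -158, -316, -632, -1264]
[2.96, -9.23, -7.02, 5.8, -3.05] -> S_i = Random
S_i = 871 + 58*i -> [871, 929, 987, 1045, 1103]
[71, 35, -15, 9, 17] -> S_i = Random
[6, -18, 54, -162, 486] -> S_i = 6*-3^i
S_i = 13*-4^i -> [13, -52, 208, -832, 3328]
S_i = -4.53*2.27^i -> [-4.53, -10.28, -23.34, -52.99, -120.28]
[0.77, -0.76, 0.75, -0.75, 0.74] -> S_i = 0.77*(-0.99)^i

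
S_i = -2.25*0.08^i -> [-2.25, -0.18, -0.01, -0.0, -0.0]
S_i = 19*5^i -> [19, 95, 475, 2375, 11875]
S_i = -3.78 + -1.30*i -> [-3.78, -5.08, -6.38, -7.68, -8.98]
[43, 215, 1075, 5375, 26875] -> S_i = 43*5^i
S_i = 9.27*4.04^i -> [9.27, 37.45, 151.3, 611.26, 2469.48]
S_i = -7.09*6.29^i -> [-7.09, -44.6, -280.51, -1764.4, -11098.1]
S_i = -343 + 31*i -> [-343, -312, -281, -250, -219]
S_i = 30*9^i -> [30, 270, 2430, 21870, 196830]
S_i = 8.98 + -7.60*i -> [8.98, 1.38, -6.22, -13.82, -21.42]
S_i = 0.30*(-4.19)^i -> [0.3, -1.26, 5.27, -22.07, 92.46]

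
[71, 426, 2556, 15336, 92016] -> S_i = 71*6^i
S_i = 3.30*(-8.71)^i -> [3.3, -28.74, 250.35, -2180.56, 18992.69]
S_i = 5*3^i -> [5, 15, 45, 135, 405]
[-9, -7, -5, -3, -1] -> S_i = -9 + 2*i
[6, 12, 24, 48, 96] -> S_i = 6*2^i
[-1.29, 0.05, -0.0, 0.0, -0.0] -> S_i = -1.29*(-0.04)^i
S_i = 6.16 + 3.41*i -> [6.16, 9.57, 12.98, 16.39, 19.8]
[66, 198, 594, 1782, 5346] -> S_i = 66*3^i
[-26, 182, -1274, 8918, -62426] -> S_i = -26*-7^i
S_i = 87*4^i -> [87, 348, 1392, 5568, 22272]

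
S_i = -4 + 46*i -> [-4, 42, 88, 134, 180]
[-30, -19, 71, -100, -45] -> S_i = Random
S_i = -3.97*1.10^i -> [-3.97, -4.37, -4.8, -5.28, -5.81]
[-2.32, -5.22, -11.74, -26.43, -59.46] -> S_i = -2.32*2.25^i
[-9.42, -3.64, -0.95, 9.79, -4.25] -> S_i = Random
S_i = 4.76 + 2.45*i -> [4.76, 7.21, 9.66, 12.11, 14.56]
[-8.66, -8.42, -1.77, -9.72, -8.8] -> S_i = Random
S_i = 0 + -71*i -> [0, -71, -142, -213, -284]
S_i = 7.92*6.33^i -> [7.92, 50.13, 317.35, 2008.8, 12715.69]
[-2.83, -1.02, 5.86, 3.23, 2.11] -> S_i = Random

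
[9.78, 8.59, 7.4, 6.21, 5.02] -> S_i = 9.78 + -1.19*i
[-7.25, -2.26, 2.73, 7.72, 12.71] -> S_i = -7.25 + 4.99*i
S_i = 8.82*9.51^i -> [8.82, 83.88, 797.68, 7585.95, 72142.41]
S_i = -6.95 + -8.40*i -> [-6.95, -15.35, -23.75, -32.15, -40.55]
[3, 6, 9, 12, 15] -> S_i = 3 + 3*i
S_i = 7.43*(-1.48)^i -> [7.43, -11.0, 16.27, -24.09, 35.65]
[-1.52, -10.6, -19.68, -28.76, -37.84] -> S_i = -1.52 + -9.08*i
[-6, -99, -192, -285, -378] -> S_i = -6 + -93*i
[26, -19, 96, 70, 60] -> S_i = Random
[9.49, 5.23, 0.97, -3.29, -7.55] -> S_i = 9.49 + -4.26*i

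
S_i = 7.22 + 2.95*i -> [7.22, 10.17, 13.12, 16.07, 19.02]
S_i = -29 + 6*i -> [-29, -23, -17, -11, -5]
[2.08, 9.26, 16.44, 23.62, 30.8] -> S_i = 2.08 + 7.18*i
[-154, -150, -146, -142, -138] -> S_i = -154 + 4*i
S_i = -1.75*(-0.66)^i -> [-1.75, 1.16, -0.76, 0.5, -0.33]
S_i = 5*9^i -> [5, 45, 405, 3645, 32805]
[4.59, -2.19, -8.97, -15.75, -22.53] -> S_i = 4.59 + -6.78*i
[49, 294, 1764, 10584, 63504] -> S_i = 49*6^i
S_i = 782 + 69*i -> [782, 851, 920, 989, 1058]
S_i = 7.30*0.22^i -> [7.3, 1.61, 0.35, 0.08, 0.02]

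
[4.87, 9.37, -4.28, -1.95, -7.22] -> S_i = Random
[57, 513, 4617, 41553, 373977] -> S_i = 57*9^i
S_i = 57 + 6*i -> [57, 63, 69, 75, 81]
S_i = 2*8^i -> [2, 16, 128, 1024, 8192]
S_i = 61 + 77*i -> [61, 138, 215, 292, 369]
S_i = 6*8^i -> [6, 48, 384, 3072, 24576]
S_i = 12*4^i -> [12, 48, 192, 768, 3072]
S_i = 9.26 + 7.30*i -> [9.26, 16.56, 23.86, 31.16, 38.46]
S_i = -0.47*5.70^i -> [-0.47, -2.68, -15.27, -87.04, -496.13]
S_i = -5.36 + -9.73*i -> [-5.36, -15.09, -24.82, -34.55, -44.28]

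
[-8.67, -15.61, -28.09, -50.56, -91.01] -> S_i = -8.67*1.80^i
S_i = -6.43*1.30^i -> [-6.43, -8.36, -10.87, -14.13, -18.36]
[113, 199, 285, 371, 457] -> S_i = 113 + 86*i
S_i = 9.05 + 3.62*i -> [9.05, 12.67, 16.29, 19.91, 23.53]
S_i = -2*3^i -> [-2, -6, -18, -54, -162]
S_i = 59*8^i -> [59, 472, 3776, 30208, 241664]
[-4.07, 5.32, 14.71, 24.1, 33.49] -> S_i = -4.07 + 9.39*i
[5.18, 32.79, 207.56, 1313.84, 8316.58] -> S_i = 5.18*6.33^i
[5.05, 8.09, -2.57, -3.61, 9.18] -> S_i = Random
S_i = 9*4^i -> [9, 36, 144, 576, 2304]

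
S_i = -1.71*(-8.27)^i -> [-1.71, 14.14, -116.95, 967.19, -7998.68]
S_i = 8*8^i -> [8, 64, 512, 4096, 32768]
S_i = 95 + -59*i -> [95, 36, -23, -82, -141]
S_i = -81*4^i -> [-81, -324, -1296, -5184, -20736]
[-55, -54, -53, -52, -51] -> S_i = -55 + 1*i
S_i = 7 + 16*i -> [7, 23, 39, 55, 71]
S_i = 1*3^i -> [1, 3, 9, 27, 81]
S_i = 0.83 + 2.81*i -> [0.83, 3.64, 6.45, 9.26, 12.07]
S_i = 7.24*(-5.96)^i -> [7.24, -43.15, 257.18, -1532.77, 9135.32]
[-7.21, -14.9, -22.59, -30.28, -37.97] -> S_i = -7.21 + -7.69*i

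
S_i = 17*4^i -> [17, 68, 272, 1088, 4352]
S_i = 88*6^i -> [88, 528, 3168, 19008, 114048]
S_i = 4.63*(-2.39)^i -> [4.63, -11.07, 26.45, -63.21, 151.07]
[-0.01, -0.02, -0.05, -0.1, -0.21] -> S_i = -0.01*2.13^i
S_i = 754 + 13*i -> [754, 767, 780, 793, 806]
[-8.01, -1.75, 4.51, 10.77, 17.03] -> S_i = -8.01 + 6.26*i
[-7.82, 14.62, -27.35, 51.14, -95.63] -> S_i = -7.82*(-1.87)^i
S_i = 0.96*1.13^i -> [0.96, 1.08, 1.23, 1.39, 1.57]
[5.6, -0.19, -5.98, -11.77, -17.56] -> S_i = 5.60 + -5.79*i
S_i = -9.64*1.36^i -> [-9.64, -13.11, -17.83, -24.25, -32.98]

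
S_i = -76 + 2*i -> [-76, -74, -72, -70, -68]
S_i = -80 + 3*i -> [-80, -77, -74, -71, -68]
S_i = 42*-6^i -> [42, -252, 1512, -9072, 54432]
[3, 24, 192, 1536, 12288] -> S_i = 3*8^i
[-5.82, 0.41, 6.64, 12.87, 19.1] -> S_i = -5.82 + 6.23*i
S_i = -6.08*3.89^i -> [-6.08, -23.65, -92.0, -357.89, -1392.2]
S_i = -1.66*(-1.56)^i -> [-1.66, 2.59, -4.04, 6.3, -9.83]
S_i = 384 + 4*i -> [384, 388, 392, 396, 400]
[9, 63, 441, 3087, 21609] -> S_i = 9*7^i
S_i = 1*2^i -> [1, 2, 4, 8, 16]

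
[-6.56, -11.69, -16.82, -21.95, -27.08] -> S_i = -6.56 + -5.13*i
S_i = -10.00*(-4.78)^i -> [-10.0, 47.8, -228.48, 1092.15, -5220.49]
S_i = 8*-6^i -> [8, -48, 288, -1728, 10368]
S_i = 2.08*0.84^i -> [2.08, 1.75, 1.47, 1.23, 1.04]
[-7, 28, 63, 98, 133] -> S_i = -7 + 35*i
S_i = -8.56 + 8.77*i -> [-8.56, 0.21, 8.98, 17.75, 26.52]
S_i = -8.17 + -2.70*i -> [-8.17, -10.87, -13.57, -16.27, -18.97]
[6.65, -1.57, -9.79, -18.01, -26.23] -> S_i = 6.65 + -8.22*i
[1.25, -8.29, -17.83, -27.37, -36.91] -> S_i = 1.25 + -9.54*i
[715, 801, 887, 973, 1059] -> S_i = 715 + 86*i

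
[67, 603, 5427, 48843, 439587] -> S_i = 67*9^i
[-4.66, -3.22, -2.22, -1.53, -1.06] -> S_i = -4.66*0.69^i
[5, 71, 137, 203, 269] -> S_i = 5 + 66*i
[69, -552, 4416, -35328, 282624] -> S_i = 69*-8^i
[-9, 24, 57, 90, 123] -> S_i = -9 + 33*i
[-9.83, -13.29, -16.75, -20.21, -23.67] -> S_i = -9.83 + -3.46*i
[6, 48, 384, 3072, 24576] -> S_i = 6*8^i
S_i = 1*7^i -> [1, 7, 49, 343, 2401]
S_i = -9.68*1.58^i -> [-9.68, -15.29, -24.17, -38.18, -60.33]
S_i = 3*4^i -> [3, 12, 48, 192, 768]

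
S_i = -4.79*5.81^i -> [-4.79, -27.83, -161.69, -939.43, -5458.08]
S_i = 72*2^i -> [72, 144, 288, 576, 1152]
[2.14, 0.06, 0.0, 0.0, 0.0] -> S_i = 2.14*0.03^i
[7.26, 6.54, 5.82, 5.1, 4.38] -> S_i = 7.26 + -0.72*i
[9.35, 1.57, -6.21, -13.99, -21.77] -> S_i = 9.35 + -7.78*i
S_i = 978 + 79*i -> [978, 1057, 1136, 1215, 1294]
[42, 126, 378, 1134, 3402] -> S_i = 42*3^i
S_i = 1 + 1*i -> [1, 2, 3, 4, 5]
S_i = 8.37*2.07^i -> [8.37, 17.33, 35.86, 74.24, 153.68]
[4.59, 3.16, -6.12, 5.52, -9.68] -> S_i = Random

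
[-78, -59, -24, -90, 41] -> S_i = Random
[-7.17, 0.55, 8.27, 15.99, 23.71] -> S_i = -7.17 + 7.72*i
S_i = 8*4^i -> [8, 32, 128, 512, 2048]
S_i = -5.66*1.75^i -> [-5.66, -9.91, -17.33, -30.33, -53.08]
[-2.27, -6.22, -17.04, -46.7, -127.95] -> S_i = -2.27*2.74^i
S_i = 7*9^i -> [7, 63, 567, 5103, 45927]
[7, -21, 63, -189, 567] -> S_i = 7*-3^i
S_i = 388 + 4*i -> [388, 392, 396, 400, 404]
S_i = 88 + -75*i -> [88, 13, -62, -137, -212]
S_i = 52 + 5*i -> [52, 57, 62, 67, 72]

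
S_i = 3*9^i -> [3, 27, 243, 2187, 19683]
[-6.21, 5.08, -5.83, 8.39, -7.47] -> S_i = Random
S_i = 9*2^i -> [9, 18, 36, 72, 144]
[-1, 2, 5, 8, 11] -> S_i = -1 + 3*i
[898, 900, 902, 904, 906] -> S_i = 898 + 2*i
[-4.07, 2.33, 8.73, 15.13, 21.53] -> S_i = -4.07 + 6.40*i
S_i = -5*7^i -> [-5, -35, -245, -1715, -12005]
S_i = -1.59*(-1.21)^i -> [-1.59, 1.92, -2.33, 2.82, -3.41]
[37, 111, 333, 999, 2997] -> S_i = 37*3^i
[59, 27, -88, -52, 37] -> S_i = Random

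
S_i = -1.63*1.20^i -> [-1.63, -1.96, -2.35, -2.82, -3.38]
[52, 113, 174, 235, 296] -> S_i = 52 + 61*i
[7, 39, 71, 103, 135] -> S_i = 7 + 32*i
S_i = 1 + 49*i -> [1, 50, 99, 148, 197]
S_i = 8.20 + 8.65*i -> [8.2, 16.85, 25.5, 34.15, 42.8]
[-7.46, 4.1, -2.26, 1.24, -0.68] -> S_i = -7.46*(-0.55)^i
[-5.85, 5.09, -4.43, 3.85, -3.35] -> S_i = -5.85*(-0.87)^i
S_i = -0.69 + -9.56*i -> [-0.69, -10.25, -19.81, -29.37, -38.93]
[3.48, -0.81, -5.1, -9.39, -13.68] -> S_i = 3.48 + -4.29*i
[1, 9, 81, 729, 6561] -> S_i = 1*9^i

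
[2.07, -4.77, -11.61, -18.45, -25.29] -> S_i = 2.07 + -6.84*i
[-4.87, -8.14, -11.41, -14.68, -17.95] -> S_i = -4.87 + -3.27*i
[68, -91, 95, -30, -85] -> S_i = Random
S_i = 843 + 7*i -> [843, 850, 857, 864, 871]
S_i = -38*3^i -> [-38, -114, -342, -1026, -3078]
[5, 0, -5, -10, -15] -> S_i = 5 + -5*i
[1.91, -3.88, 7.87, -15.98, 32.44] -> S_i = 1.91*(-2.03)^i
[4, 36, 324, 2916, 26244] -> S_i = 4*9^i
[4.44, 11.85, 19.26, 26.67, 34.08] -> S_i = 4.44 + 7.41*i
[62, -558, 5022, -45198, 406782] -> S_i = 62*-9^i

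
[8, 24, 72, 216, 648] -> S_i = 8*3^i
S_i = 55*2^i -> [55, 110, 220, 440, 880]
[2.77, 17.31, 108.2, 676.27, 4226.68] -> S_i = 2.77*6.25^i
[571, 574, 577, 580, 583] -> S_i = 571 + 3*i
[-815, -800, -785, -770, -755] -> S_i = -815 + 15*i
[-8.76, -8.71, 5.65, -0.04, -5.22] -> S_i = Random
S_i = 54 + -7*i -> [54, 47, 40, 33, 26]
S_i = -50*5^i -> [-50, -250, -1250, -6250, -31250]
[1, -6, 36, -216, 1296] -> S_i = 1*-6^i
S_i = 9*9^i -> [9, 81, 729, 6561, 59049]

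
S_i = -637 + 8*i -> [-637, -629, -621, -613, -605]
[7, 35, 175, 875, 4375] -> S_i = 7*5^i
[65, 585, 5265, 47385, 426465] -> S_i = 65*9^i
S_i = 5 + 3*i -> [5, 8, 11, 14, 17]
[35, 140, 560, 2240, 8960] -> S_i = 35*4^i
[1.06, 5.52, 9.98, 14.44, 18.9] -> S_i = 1.06 + 4.46*i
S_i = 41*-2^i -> [41, -82, 164, -328, 656]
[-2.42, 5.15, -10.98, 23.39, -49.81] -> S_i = -2.42*(-2.13)^i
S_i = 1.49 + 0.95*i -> [1.49, 2.44, 3.39, 4.34, 5.29]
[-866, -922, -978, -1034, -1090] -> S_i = -866 + -56*i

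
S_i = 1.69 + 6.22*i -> [1.69, 7.91, 14.13, 20.35, 26.57]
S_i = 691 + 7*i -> [691, 698, 705, 712, 719]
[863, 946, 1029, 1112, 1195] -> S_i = 863 + 83*i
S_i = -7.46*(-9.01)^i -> [-7.46, 67.21, -605.6, 5456.49, -49162.96]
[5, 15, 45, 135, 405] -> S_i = 5*3^i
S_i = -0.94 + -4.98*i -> [-0.94, -5.92, -10.9, -15.88, -20.86]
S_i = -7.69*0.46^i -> [-7.69, -3.54, -1.63, -0.75, -0.34]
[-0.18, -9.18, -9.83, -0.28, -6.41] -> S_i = Random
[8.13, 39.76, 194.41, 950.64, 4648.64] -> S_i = 8.13*4.89^i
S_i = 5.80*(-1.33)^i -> [5.8, -7.71, 10.26, -13.65, 18.15]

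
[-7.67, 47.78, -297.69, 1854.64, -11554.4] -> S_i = -7.67*(-6.23)^i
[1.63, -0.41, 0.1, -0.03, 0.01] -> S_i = 1.63*(-0.25)^i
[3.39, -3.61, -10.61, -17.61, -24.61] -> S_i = 3.39 + -7.00*i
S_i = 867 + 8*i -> [867, 875, 883, 891, 899]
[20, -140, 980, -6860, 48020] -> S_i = 20*-7^i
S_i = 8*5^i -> [8, 40, 200, 1000, 5000]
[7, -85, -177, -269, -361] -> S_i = 7 + -92*i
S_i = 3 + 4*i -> [3, 7, 11, 15, 19]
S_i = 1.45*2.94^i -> [1.45, 4.26, 12.53, 36.85, 108.33]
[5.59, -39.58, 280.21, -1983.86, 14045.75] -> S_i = 5.59*(-7.08)^i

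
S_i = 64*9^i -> [64, 576, 5184, 46656, 419904]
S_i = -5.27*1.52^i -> [-5.27, -8.01, -12.18, -18.51, -28.13]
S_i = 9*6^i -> [9, 54, 324, 1944, 11664]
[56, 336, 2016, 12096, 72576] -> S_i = 56*6^i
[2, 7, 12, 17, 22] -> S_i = 2 + 5*i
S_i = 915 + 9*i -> [915, 924, 933, 942, 951]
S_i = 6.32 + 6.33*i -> [6.32, 12.65, 18.98, 25.31, 31.64]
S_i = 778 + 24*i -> [778, 802, 826, 850, 874]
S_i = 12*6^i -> [12, 72, 432, 2592, 15552]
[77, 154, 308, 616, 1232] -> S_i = 77*2^i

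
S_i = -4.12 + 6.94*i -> [-4.12, 2.82, 9.76, 16.7, 23.64]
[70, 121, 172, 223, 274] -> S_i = 70 + 51*i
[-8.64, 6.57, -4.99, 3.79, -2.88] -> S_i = -8.64*(-0.76)^i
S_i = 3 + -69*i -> [3, -66, -135, -204, -273]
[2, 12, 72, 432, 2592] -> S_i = 2*6^i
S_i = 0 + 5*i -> [0, 5, 10, 15, 20]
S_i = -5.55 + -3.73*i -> [-5.55, -9.28, -13.01, -16.74, -20.47]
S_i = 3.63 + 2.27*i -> [3.63, 5.9, 8.17, 10.44, 12.71]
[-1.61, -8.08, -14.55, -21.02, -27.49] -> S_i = -1.61 + -6.47*i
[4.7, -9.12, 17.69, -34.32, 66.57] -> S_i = 4.70*(-1.94)^i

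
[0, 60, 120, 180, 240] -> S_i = 0 + 60*i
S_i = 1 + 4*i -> [1, 5, 9, 13, 17]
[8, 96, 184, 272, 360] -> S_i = 8 + 88*i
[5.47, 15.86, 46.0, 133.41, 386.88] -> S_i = 5.47*2.90^i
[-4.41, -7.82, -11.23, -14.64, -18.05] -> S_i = -4.41 + -3.41*i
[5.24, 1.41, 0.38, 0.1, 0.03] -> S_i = 5.24*0.27^i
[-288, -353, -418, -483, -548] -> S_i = -288 + -65*i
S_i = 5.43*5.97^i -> [5.43, 32.42, 193.53, 1155.37, 6897.59]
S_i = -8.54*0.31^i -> [-8.54, -2.65, -0.82, -0.25, -0.08]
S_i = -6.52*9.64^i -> [-6.52, -62.85, -605.9, -5840.89, -56306.14]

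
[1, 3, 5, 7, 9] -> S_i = 1 + 2*i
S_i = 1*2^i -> [1, 2, 4, 8, 16]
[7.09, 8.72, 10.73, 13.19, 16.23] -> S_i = 7.09*1.23^i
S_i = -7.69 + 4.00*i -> [-7.69, -3.69, 0.31, 4.31, 8.31]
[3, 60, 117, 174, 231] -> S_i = 3 + 57*i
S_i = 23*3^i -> [23, 69, 207, 621, 1863]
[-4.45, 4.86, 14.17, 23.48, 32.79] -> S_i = -4.45 + 9.31*i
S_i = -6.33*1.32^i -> [-6.33, -8.36, -11.03, -14.56, -19.22]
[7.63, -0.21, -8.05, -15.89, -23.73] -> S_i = 7.63 + -7.84*i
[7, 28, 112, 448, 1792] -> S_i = 7*4^i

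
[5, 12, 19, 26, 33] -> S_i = 5 + 7*i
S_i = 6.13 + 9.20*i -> [6.13, 15.33, 24.53, 33.73, 42.93]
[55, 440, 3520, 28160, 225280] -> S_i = 55*8^i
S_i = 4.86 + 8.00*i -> [4.86, 12.86, 20.86, 28.86, 36.86]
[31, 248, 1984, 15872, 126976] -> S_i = 31*8^i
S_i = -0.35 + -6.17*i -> [-0.35, -6.52, -12.69, -18.86, -25.03]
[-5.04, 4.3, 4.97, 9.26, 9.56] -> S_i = Random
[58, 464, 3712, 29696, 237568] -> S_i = 58*8^i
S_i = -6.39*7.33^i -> [-6.39, -46.84, -343.33, -2516.59, -18446.62]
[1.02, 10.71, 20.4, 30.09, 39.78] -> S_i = 1.02 + 9.69*i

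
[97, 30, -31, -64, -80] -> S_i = Random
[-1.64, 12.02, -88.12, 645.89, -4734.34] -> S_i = -1.64*(-7.33)^i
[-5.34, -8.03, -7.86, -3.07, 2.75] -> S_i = Random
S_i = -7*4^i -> [-7, -28, -112, -448, -1792]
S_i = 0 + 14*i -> [0, 14, 28, 42, 56]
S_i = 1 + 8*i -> [1, 9, 17, 25, 33]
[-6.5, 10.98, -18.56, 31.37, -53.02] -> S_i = -6.50*(-1.69)^i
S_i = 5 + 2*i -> [5, 7, 9, 11, 13]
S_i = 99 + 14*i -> [99, 113, 127, 141, 155]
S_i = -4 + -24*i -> [-4, -28, -52, -76, -100]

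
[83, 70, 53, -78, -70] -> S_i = Random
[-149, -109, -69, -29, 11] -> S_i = -149 + 40*i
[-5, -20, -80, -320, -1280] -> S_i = -5*4^i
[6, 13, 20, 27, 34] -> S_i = 6 + 7*i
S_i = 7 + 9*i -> [7, 16, 25, 34, 43]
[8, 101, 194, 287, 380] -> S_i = 8 + 93*i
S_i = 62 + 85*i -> [62, 147, 232, 317, 402]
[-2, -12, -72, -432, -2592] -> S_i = -2*6^i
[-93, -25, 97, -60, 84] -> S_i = Random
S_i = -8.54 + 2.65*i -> [-8.54, -5.89, -3.24, -0.59, 2.06]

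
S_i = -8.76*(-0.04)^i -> [-8.76, 0.35, -0.01, 0.0, -0.0]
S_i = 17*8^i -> [17, 136, 1088, 8704, 69632]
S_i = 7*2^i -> [7, 14, 28, 56, 112]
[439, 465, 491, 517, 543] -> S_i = 439 + 26*i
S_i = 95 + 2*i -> [95, 97, 99, 101, 103]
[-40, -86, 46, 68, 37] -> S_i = Random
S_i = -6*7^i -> [-6, -42, -294, -2058, -14406]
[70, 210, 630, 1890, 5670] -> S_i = 70*3^i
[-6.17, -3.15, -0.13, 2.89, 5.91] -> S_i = -6.17 + 3.02*i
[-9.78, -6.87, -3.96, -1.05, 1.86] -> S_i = -9.78 + 2.91*i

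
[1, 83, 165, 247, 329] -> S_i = 1 + 82*i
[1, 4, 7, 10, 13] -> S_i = 1 + 3*i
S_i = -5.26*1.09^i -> [-5.26, -5.73, -6.25, -6.81, -7.42]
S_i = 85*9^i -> [85, 765, 6885, 61965, 557685]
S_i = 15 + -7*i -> [15, 8, 1, -6, -13]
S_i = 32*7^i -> [32, 224, 1568, 10976, 76832]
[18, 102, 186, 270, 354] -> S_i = 18 + 84*i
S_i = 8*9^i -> [8, 72, 648, 5832, 52488]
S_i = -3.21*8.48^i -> [-3.21, -27.22, -230.83, -1957.46, -16599.25]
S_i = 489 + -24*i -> [489, 465, 441, 417, 393]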